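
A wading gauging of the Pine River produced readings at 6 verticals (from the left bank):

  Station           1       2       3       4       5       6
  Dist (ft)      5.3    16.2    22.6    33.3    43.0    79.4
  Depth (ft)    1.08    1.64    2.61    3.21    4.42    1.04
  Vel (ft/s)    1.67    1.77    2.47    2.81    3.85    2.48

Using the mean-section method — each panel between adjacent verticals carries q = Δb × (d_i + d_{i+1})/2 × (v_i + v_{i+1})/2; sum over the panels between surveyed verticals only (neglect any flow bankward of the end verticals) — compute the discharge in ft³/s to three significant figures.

574 ft³/s

Panel 1-2: Δb = 10.9 ft, d̄ = (1.08+1.64)/2 = 1.36, v̄ = (1.67+1.77)/2 = 1.72 → q = 10.9×1.36×1.72 = 25.50 ft³/s
Panel 2-3: Δb = 6.4 ft, d̄ = (1.64+2.61)/2 = 2.125, v̄ = (1.77+2.47)/2 = 2.12 → q = 6.4×2.125×2.12 = 28.83 ft³/s
Panel 3-4: Δb = 10.7 ft, d̄ = (2.61+3.21)/2 = 2.91, v̄ = (2.47+2.81)/2 = 2.64 → q = 10.7×2.91×2.64 = 82.20 ft³/s
Panel 4-5: Δb = 9.7 ft, d̄ = (3.21+4.42)/2 = 3.815, v̄ = (2.81+3.85)/2 = 3.33 → q = 9.7×3.815×3.33 = 123.2 ft³/s
Panel 5-6: Δb = 36.4 ft, d̄ = (4.42+1.04)/2 = 2.73, v̄ = (3.85+2.48)/2 = 3.165 → q = 36.4×2.73×3.165 = 314.5 ft³/s
Q = Σ q = 574.3 ft³/s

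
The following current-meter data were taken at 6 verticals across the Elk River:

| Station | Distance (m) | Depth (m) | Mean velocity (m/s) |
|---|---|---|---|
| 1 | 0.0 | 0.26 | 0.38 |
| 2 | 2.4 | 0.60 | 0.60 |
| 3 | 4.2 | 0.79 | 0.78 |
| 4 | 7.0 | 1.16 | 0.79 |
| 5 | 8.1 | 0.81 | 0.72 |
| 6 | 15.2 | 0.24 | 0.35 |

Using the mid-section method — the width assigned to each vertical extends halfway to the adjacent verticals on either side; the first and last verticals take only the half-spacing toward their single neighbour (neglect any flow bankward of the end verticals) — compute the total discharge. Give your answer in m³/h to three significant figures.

24400 m³/h

w_1 = (2.4 − 0.0)/2 = 1.2 m; q_1 = 0.38 × 0.26 × 1.2 = 0.1186 m³/s
w_2 = (4.2 − 0.0)/2 = 2.1 m; q_2 = 0.60 × 0.60 × 2.1 = 0.7560 m³/s
w_3 = (7.0 − 2.4)/2 = 2.3 m; q_3 = 0.78 × 0.79 × 2.3 = 1.417 m³/s
w_4 = (8.1 − 4.2)/2 = 1.95 m; q_4 = 0.79 × 1.16 × 1.95 = 1.787 m³/s
w_5 = (15.2 − 7.0)/2 = 4.1 m; q_5 = 0.72 × 0.81 × 4.1 = 2.391 m³/s
w_6 = (15.2 − 8.1)/2 = 3.55 m; q_6 = 0.35 × 0.24 × 3.55 = 0.2982 m³/s
Q = Σ qᵢ = 6.768 m³/s
= 6.768 × 3600 = 24370 m³/h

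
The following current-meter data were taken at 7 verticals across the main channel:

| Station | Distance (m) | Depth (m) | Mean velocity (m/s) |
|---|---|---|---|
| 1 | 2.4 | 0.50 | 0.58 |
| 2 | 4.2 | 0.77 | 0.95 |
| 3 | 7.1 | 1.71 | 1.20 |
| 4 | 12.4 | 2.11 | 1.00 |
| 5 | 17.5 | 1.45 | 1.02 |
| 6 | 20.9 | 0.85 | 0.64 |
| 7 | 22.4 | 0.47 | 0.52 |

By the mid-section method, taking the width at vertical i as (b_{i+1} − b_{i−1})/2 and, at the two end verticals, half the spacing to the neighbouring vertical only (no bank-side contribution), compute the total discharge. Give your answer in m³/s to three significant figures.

29.2 m³/s

w_1 = (4.2 − 2.4)/2 = 0.9 m; q_1 = 0.58 × 0.50 × 0.9 = 0.2610 m³/s
w_2 = (7.1 − 2.4)/2 = 2.35 m; q_2 = 0.95 × 0.77 × 2.35 = 1.719 m³/s
w_3 = (12.4 − 4.2)/2 = 4.1 m; q_3 = 1.20 × 1.71 × 4.1 = 8.413 m³/s
w_4 = (17.5 − 7.1)/2 = 5.2 m; q_4 = 1.00 × 2.11 × 5.2 = 10.97 m³/s
w_5 = (20.9 − 12.4)/2 = 4.25 m; q_5 = 1.02 × 1.45 × 4.25 = 6.286 m³/s
w_6 = (22.4 − 17.5)/2 = 2.45 m; q_6 = 0.64 × 0.85 × 2.45 = 1.333 m³/s
w_7 = (22.4 − 20.9)/2 = 0.75 m; q_7 = 0.52 × 0.47 × 0.75 = 0.1833 m³/s
Q = Σ qᵢ = 29.17 m³/s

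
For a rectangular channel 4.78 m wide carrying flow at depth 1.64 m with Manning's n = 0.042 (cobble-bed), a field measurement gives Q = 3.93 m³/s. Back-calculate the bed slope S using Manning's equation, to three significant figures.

0.000460

A = b·y = 4.78 × 1.64 = 7.839 m²
P = b + 2y = 4.78 + 2×1.64 = 8.060 m
R = A/P = 7.839/8.060 = 0.9726 m
S = (Q·n / (1·A·R^(2/3)))² = (3.93×0.042 / (1×7.839×0.9817))² = 0.0004601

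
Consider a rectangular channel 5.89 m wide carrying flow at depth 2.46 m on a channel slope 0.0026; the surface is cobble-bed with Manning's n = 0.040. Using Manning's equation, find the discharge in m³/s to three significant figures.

22.5 m³/s

A = b·y = 5.89 × 2.46 = 14.49 m²
P = b + 2y = 5.89 + 2×2.46 = 10.81 m
R = A/P = 14.49/10.81 = 1.340 m
Q = (1/n)·A·R^(2/3)·S^(1/2) = (1/0.040) × 14.49 × 1.340^(2/3) × 0.0026^(1/2) = 22.45 m³/s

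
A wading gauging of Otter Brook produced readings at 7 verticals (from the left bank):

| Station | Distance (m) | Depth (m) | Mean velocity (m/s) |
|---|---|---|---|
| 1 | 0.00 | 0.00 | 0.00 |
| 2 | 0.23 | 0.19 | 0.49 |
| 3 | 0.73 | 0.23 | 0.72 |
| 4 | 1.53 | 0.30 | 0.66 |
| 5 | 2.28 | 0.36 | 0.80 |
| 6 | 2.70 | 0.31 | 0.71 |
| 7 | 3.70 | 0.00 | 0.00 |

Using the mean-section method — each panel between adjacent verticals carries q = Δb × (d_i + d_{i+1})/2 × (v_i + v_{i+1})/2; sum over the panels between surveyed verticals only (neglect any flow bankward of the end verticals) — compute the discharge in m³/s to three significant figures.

Panel 1-2: Δb = 0.23 m, d̄ = (0.00+0.19)/2 = 0.095, v̄ = (0.00+0.49)/2 = 0.245 → q = 0.23×0.095×0.245 = 0.005353 m³/s
Panel 2-3: Δb = 0.5 m, d̄ = (0.19+0.23)/2 = 0.21, v̄ = (0.49+0.72)/2 = 0.605 → q = 0.5×0.21×0.605 = 0.06353 m³/s
Panel 3-4: Δb = 0.8 m, d̄ = (0.23+0.30)/2 = 0.265, v̄ = (0.72+0.66)/2 = 0.69 → q = 0.8×0.265×0.69 = 0.1463 m³/s
Panel 4-5: Δb = 0.75 m, d̄ = (0.30+0.36)/2 = 0.33, v̄ = (0.66+0.80)/2 = 0.73 → q = 0.75×0.33×0.73 = 0.1807 m³/s
Panel 5-6: Δb = 0.42 m, d̄ = (0.36+0.31)/2 = 0.335, v̄ = (0.80+0.71)/2 = 0.755 → q = 0.42×0.335×0.755 = 0.1062 m³/s
Panel 6-7: Δb = 1 m, d̄ = (0.31+0.00)/2 = 0.155, v̄ = (0.71+0.00)/2 = 0.355 → q = 1×0.155×0.355 = 0.05503 m³/s
Q = Σ q = 0.5571 m³/s

0.557 m³/s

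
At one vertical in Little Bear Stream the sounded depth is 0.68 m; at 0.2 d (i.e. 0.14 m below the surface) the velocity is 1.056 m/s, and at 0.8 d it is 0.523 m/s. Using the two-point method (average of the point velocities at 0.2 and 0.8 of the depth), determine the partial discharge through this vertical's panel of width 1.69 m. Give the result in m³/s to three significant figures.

v̄ = (1.056 + 0.523) / 2 = 0.7895 m/s
q = v̄ × d × w = 0.7895 × 0.68 × 1.69 = 0.9073 m³/s

0.907 m³/s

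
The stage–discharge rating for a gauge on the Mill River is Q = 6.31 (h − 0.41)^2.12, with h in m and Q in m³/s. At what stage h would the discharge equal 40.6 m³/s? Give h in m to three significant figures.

h − h₀ = (Q/C)^(1/b) = (40.6/6.31)^(1/2.12) = 2.406 m
h = 0.41 + 2.406 = 2.816 m

2.82 m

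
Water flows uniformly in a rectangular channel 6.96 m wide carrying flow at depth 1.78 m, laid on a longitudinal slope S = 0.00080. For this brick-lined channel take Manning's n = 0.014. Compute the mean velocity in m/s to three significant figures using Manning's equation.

2.25 m/s

A = b·y = 6.96 × 1.78 = 12.39 m²
P = b + 2y = 6.96 + 2×1.78 = 10.52 m
R = A/P = 12.39/10.52 = 1.178 m
Q = (1/n)·A·R^(2/3)·S^(1/2) = (1/0.014) × 12.39 × 1.178^(2/3) × 0.00080^(1/2) = 27.91 m³/s
V = Q/A = 27.91/12.39 = 2.253 m/s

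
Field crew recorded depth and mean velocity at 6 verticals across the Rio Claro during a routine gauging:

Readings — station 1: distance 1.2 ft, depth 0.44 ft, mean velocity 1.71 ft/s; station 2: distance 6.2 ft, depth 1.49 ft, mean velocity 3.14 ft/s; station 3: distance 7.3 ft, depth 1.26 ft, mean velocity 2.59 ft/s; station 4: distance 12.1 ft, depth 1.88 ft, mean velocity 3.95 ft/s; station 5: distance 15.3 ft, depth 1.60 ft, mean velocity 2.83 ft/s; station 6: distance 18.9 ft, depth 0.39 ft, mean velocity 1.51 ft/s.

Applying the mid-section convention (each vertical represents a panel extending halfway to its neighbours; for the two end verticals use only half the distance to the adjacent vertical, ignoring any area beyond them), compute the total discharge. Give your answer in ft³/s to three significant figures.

71.9 ft³/s

w_1 = (6.2 − 1.2)/2 = 2.5 ft; q_1 = 1.71 × 0.44 × 2.5 = 1.881 ft³/s
w_2 = (7.3 − 1.2)/2 = 3.05 ft; q_2 = 3.14 × 1.49 × 3.05 = 14.27 ft³/s
w_3 = (12.1 − 6.2)/2 = 2.95 ft; q_3 = 2.59 × 1.26 × 2.95 = 9.627 ft³/s
w_4 = (15.3 − 7.3)/2 = 4 ft; q_4 = 3.95 × 1.88 × 4 = 29.70 ft³/s
w_5 = (18.9 − 12.1)/2 = 3.4 ft; q_5 = 2.83 × 1.60 × 3.4 = 15.40 ft³/s
w_6 = (18.9 − 15.3)/2 = 1.8 ft; q_6 = 1.51 × 0.39 × 1.8 = 1.060 ft³/s
Q = Σ qᵢ = 71.94 ft³/s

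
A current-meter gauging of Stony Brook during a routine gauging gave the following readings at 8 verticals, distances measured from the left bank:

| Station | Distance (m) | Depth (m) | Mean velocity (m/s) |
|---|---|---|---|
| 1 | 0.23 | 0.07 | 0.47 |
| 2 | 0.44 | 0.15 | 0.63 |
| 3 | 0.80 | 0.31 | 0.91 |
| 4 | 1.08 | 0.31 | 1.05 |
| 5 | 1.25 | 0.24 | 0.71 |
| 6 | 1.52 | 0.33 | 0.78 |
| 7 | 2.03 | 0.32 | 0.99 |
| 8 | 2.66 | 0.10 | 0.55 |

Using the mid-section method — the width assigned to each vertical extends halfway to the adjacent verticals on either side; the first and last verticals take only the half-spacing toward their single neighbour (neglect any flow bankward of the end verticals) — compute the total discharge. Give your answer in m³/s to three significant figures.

w_1 = (0.44 − 0.23)/2 = 0.105 m; q_1 = 0.47 × 0.07 × 0.105 = 0.003455 m³/s
w_2 = (0.80 − 0.23)/2 = 0.285 m; q_2 = 0.63 × 0.15 × 0.285 = 0.02693 m³/s
w_3 = (1.08 − 0.44)/2 = 0.32 m; q_3 = 0.91 × 0.31 × 0.32 = 0.09027 m³/s
w_4 = (1.25 − 0.80)/2 = 0.225 m; q_4 = 1.05 × 0.31 × 0.225 = 0.07324 m³/s
w_5 = (1.52 − 1.08)/2 = 0.22 m; q_5 = 0.71 × 0.24 × 0.22 = 0.03749 m³/s
w_6 = (2.03 − 1.25)/2 = 0.39 m; q_6 = 0.78 × 0.33 × 0.39 = 0.1004 m³/s
w_7 = (2.66 − 1.52)/2 = 0.57 m; q_7 = 0.99 × 0.32 × 0.57 = 0.1806 m³/s
w_8 = (2.66 − 2.03)/2 = 0.315 m; q_8 = 0.55 × 0.10 × 0.315 = 0.01733 m³/s
Q = Σ qᵢ = 0.5297 m³/s

0.530 m³/s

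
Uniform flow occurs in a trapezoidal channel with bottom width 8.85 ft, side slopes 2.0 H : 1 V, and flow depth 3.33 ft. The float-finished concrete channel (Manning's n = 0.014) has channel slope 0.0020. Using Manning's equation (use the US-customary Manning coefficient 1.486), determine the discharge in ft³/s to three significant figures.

412 ft³/s

A = (b + z·y)·y = (8.85 + 2.0×3.33)×3.33 = 51.65 ft²
P = b + 2y√(1+z²) = 8.85 + 2×3.33×√(1+2.0²) = 23.74 ft
R = A/P = 51.65/23.74 = 2.175 ft
Q = (1.486/n)·A·R^(2/3)·S^(1/2) = (1.486/0.014) × 51.65 × 2.175^(2/3) × 0.0020^(1/2) = 411.6 ft³/s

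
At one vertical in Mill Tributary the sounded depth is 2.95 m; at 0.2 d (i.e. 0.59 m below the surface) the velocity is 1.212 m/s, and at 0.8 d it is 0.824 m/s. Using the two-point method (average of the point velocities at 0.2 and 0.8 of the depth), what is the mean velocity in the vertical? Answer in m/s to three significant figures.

v̄ = (1.212 + 0.824) / 2 = 1.018 m/s

1.02 m/s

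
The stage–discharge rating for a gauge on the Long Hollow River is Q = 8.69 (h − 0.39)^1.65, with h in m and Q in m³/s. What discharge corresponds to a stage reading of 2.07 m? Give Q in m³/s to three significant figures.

20.5 m³/s

Q = 8.69 × (2.07 − 0.39)^1.65 = 8.69 × 1.68^1.65 = 20.45 m³/s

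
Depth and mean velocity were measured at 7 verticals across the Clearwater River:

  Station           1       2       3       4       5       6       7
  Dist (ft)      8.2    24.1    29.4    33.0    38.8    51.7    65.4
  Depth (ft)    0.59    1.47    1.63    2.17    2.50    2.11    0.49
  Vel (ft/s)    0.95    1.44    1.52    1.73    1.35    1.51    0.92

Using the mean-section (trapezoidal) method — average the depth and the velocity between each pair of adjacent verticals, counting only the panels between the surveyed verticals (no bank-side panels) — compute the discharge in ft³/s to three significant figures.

Panel 1-2: Δb = 15.9 ft, d̄ = (0.59+1.47)/2 = 1.03, v̄ = (0.95+1.44)/2 = 1.195 → q = 15.9×1.03×1.195 = 19.57 ft³/s
Panel 2-3: Δb = 5.3 ft, d̄ = (1.47+1.63)/2 = 1.55, v̄ = (1.44+1.52)/2 = 1.48 → q = 5.3×1.55×1.48 = 12.16 ft³/s
Panel 3-4: Δb = 3.6 ft, d̄ = (1.63+2.17)/2 = 1.9, v̄ = (1.52+1.73)/2 = 1.625 → q = 3.6×1.9×1.625 = 11.12 ft³/s
Panel 4-5: Δb = 5.8 ft, d̄ = (2.17+2.50)/2 = 2.335, v̄ = (1.73+1.35)/2 = 1.54 → q = 5.8×2.335×1.54 = 20.86 ft³/s
Panel 5-6: Δb = 12.9 ft, d̄ = (2.50+2.11)/2 = 2.305, v̄ = (1.35+1.51)/2 = 1.43 → q = 12.9×2.305×1.43 = 42.52 ft³/s
Panel 6-7: Δb = 13.7 ft, d̄ = (2.11+0.49)/2 = 1.3, v̄ = (1.51+0.92)/2 = 1.215 → q = 13.7×1.3×1.215 = 21.64 ft³/s
Q = Σ q = 127.9 ft³/s

128 ft³/s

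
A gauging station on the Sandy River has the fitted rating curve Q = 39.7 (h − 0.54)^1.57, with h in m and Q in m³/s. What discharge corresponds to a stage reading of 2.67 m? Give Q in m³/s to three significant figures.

130 m³/s

Q = 39.7 × (2.67 − 0.54)^1.57 = 39.7 × 2.13^1.57 = 130.1 m³/s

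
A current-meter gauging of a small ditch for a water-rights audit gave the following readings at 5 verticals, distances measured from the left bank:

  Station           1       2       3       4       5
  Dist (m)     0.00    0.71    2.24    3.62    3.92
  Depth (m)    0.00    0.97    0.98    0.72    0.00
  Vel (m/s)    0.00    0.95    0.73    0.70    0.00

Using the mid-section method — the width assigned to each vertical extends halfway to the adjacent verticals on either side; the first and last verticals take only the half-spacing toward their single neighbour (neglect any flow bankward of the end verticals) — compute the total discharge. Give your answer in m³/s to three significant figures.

w_2 = (2.24 − 0.00)/2 = 1.12 m; q_2 = 0.95 × 0.97 × 1.12 = 1.032 m³/s
w_3 = (3.62 − 0.71)/2 = 1.455 m; q_3 = 0.73 × 0.98 × 1.455 = 1.041 m³/s
w_4 = (3.92 − 2.24)/2 = 0.84 m; q_4 = 0.70 × 0.72 × 0.84 = 0.4234 m³/s
Stations 1, 5 contribute zero (depth or velocity is 0).
Q = Σ qᵢ = 2.496 m³/s

2.50 m³/s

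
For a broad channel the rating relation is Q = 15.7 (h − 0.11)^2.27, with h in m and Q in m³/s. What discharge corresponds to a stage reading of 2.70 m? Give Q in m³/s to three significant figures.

136 m³/s

Q = 15.7 × (2.70 − 0.11)^2.27 = 15.7 × 2.59^2.27 = 136.2 m³/s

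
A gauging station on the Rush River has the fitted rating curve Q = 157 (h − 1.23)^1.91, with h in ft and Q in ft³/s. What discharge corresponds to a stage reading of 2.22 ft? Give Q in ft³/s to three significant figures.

154 ft³/s

Q = 157 × (2.22 − 1.23)^1.91 = 157 × 0.99^1.91 = 154.0 ft³/s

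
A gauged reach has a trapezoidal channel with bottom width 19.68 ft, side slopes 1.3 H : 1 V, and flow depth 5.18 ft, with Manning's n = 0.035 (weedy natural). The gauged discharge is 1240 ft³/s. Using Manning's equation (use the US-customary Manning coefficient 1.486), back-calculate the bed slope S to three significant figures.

A = (b + z·y)·y = (19.68 + 1.3×5.18)×5.18 = 136.8 ft²
P = b + 2y√(1+z²) = 19.68 + 2×5.18×√(1+1.3²) = 36.67 ft
R = A/P = 136.8/36.67 = 3.731 ft
S = (Q·n / (1.486·A·R^(2/3)))² = (1240×0.035 / (1.486×136.8×2.406))² = 0.007874

0.00787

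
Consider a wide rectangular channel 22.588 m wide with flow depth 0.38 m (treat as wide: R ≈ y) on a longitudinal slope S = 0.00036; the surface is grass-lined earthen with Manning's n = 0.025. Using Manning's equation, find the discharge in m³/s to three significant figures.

3.42 m³/s

A = b·y = 22.588 × 0.38 = 8.583 m²
Wide channel: R ≈ y = 0.38 m
Q = (1/n)·A·R^(2/3)·S^(1/2) = (1/0.025) × 8.583 × 0.3800^(2/3) × 0.00036^(1/2) = 3.418 m³/s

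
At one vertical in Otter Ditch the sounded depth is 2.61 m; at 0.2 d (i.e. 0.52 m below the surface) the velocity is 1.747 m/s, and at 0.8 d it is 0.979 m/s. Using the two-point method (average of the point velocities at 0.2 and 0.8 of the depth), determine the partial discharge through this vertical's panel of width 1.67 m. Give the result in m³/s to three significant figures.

5.94 m³/s

v̄ = (1.747 + 0.979) / 2 = 1.363 m/s
q = v̄ × d × w = 1.363 × 2.61 × 1.67 = 5.941 m³/s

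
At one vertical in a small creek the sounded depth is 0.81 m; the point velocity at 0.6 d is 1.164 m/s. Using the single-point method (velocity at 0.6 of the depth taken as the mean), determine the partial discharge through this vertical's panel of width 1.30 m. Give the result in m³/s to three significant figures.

v̄ = v₀.₆ = 1.164 m/s
q = v̄ × d × w = 1.164 × 0.81 × 1.30 = 1.226 m³/s

1.23 m³/s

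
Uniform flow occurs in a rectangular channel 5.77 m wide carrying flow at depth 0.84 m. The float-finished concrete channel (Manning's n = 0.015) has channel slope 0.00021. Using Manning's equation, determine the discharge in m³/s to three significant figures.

A = b·y = 5.77 × 0.84 = 4.847 m²
P = b + 2y = 5.77 + 2×0.84 = 7.450 m
R = A/P = 4.847/7.450 = 0.6506 m
Q = (1/n)·A·R^(2/3)·S^(1/2) = (1/0.015) × 4.847 × 0.6506^(2/3) × 0.00021^(1/2) = 3.516 m³/s

3.52 m³/s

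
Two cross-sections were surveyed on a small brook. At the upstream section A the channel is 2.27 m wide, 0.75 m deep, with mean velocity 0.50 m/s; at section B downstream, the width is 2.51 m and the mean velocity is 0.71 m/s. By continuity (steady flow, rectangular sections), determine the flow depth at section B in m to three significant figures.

Q = A₁V₁ = (2.27×0.75) × 0.50 = 0.8513 m³/s
d₂ = Q/(b₂ V₂) = 0.8513/(2.51×0.71) = 0.4777 m

0.478 m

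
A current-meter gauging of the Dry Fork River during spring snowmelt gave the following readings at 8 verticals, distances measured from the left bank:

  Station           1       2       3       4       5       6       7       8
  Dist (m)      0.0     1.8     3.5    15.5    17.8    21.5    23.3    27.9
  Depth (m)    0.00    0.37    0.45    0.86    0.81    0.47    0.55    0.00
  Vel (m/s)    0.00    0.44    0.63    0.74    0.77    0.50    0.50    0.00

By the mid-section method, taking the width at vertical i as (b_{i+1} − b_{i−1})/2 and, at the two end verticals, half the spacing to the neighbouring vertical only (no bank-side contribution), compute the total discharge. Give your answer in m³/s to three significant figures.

w_2 = (3.5 − 0.0)/2 = 1.75 m; q_2 = 0.44 × 0.37 × 1.75 = 0.2849 m³/s
w_3 = (15.5 − 1.8)/2 = 6.85 m; q_3 = 0.63 × 0.45 × 6.85 = 1.942 m³/s
w_4 = (17.8 − 3.5)/2 = 7.15 m; q_4 = 0.74 × 0.86 × 7.15 = 4.550 m³/s
w_5 = (21.5 − 15.5)/2 = 3 m; q_5 = 0.77 × 0.81 × 3 = 1.871 m³/s
w_6 = (23.3 − 17.8)/2 = 2.75 m; q_6 = 0.50 × 0.47 × 2.75 = 0.6463 m³/s
w_7 = (27.9 − 21.5)/2 = 3.2 m; q_7 = 0.50 × 0.55 × 3.2 = 0.8800 m³/s
Stations 1, 8 contribute zero (depth or velocity is 0).
Q = Σ qᵢ = 10.17 m³/s

10.2 m³/s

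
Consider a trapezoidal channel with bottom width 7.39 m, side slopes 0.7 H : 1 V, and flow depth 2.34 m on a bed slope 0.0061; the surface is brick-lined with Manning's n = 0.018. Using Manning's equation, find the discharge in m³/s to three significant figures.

126 m³/s

A = (b + z·y)·y = (7.39 + 0.7×2.34)×2.34 = 21.13 m²
P = b + 2y√(1+z²) = 7.39 + 2×2.34×√(1+0.7²) = 13.10 m
R = A/P = 21.13/13.10 = 1.612 m
Q = (1/n)·A·R^(2/3)·S^(1/2) = (1/0.018) × 21.13 × 1.612^(2/3) × 0.0061^(1/2) = 126.0 m³/s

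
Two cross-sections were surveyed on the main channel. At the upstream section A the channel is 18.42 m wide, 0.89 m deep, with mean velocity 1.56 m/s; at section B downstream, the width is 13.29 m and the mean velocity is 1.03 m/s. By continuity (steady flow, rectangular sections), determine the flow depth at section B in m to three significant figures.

1.87 m

Q = A₁V₁ = (18.42×0.89) × 1.56 = 25.57 m³/s
d₂ = Q/(b₂ V₂) = 25.57/(13.29×1.03) = 1.868 m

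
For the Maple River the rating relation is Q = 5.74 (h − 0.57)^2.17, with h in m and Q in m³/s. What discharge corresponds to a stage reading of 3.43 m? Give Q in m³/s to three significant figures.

56.1 m³/s

Q = 5.74 × (3.43 − 0.57)^2.17 = 5.74 × 2.86^2.17 = 56.13 m³/s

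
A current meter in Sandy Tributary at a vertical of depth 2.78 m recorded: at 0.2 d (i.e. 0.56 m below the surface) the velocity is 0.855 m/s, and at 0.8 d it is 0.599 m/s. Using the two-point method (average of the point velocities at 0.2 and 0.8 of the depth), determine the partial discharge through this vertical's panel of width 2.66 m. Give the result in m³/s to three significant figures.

5.38 m³/s

v̄ = (0.855 + 0.599) / 2 = 0.7270 m/s
q = v̄ × d × w = 0.7270 × 2.78 × 2.66 = 5.376 m³/s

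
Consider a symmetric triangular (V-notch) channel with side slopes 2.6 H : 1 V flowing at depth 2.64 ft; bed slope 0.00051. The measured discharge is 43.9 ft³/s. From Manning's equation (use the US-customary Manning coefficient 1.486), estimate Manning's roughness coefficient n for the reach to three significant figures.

0.0159

A = z·y² = 2.6×2.64² = 18.12 ft²
P = 2y√(1+z²) = 2×2.64×√(1+2.6²) = 14.71 ft
R = A/P = 18.12/14.71 = 1.232 ft
n = (1.486/Q)·A·R^(2/3)·S^(1/2) = (1.486/43.9) × 18.12 × 1.149 × 0.02258 = 0.01592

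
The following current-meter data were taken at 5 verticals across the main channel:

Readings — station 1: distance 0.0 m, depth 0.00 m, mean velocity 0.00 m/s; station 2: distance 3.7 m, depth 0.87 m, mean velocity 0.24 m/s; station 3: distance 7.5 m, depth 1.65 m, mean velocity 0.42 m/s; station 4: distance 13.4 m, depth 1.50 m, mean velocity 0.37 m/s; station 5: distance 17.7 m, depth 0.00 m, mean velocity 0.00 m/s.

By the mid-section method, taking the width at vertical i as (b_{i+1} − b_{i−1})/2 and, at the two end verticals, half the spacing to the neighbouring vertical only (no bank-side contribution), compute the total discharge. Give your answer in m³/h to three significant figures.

w_2 = (7.5 − 0.0)/2 = 3.75 m; q_2 = 0.24 × 0.87 × 3.75 = 0.7830 m³/s
w_3 = (13.4 − 3.7)/2 = 4.85 m; q_3 = 0.42 × 1.65 × 4.85 = 3.361 m³/s
w_4 = (17.7 − 7.5)/2 = 5.1 m; q_4 = 0.37 × 1.50 × 5.1 = 2.831 m³/s
Stations 1, 5 contribute zero (depth or velocity is 0).
Q = Σ qᵢ = 6.975 m³/s
= 6.975 × 3600 = 25110 m³/h

25100 m³/h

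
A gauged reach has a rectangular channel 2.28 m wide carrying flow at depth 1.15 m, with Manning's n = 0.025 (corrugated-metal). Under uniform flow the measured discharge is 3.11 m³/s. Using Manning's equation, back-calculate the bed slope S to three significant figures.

A = b·y = 2.28 × 1.15 = 2.622 m²
P = b + 2y = 2.28 + 2×1.15 = 4.580 m
R = A/P = 2.622/4.580 = 0.5725 m
S = (Q·n / (1·A·R^(2/3)))² = (3.11×0.025 / (1×2.622×0.6895))² = 0.001850

0.00185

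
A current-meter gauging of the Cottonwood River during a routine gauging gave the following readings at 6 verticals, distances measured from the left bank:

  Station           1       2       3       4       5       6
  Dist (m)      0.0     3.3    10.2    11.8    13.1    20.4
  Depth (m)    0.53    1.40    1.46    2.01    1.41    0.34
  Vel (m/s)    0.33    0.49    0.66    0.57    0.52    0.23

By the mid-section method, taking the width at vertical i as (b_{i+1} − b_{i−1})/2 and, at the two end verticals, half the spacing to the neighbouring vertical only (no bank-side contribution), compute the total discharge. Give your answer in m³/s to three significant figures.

w_1 = (3.3 − 0.0)/2 = 1.65 m; q_1 = 0.33 × 0.53 × 1.65 = 0.2886 m³/s
w_2 = (10.2 − 0.0)/2 = 5.1 m; q_2 = 0.49 × 1.40 × 5.1 = 3.499 m³/s
w_3 = (11.8 − 3.3)/2 = 4.25 m; q_3 = 0.66 × 1.46 × 4.25 = 4.095 m³/s
w_4 = (13.1 − 10.2)/2 = 1.45 m; q_4 = 0.57 × 2.01 × 1.45 = 1.661 m³/s
w_5 = (20.4 − 11.8)/2 = 4.3 m; q_5 = 0.52 × 1.41 × 4.3 = 3.153 m³/s
w_6 = (20.4 − 13.1)/2 = 3.65 m; q_6 = 0.23 × 0.34 × 3.65 = 0.2854 m³/s
Q = Σ qᵢ = 12.98 m³/s

13.0 m³/s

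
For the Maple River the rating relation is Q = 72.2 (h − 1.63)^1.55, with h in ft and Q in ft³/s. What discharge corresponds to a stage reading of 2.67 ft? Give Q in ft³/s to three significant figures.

76.7 ft³/s

Q = 72.2 × (2.67 − 1.63)^1.55 = 72.2 × 1.04^1.55 = 76.73 ft³/s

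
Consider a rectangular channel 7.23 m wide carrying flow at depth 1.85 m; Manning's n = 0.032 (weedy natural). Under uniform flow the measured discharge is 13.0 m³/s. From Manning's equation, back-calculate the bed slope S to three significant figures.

A = b·y = 7.23 × 1.85 = 13.38 m²
P = b + 2y = 7.23 + 2×1.85 = 10.93 m
R = A/P = 13.38/10.93 = 1.224 m
S = (Q·n / (1·A·R^(2/3)))² = (13.0×0.032 / (1×13.38×1.144))² = 0.0007390

0.000739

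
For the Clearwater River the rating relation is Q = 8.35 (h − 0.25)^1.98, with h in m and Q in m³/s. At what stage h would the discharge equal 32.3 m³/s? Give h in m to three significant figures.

2.23 m

h − h₀ = (Q/C)^(1/b) = (32.3/8.35)^(1/1.98) = 1.980 m
h = 0.25 + 1.980 = 2.230 m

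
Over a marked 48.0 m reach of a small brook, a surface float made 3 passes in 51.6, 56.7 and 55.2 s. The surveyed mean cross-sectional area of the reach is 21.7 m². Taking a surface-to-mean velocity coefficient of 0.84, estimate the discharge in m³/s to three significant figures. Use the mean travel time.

16.1 m³/s

t̄ = (51.6 + 56.7 + 55.2) / 3 = 54.5 s
v_surface = L / t̄ = 48.0 / 54.5 = 0.8807 m/s
v_mean = 0.84 × 0.8807 = 0.7398 m/s
Q = A × v_mean = 21.7 × 0.7398 = 16.05 m³/s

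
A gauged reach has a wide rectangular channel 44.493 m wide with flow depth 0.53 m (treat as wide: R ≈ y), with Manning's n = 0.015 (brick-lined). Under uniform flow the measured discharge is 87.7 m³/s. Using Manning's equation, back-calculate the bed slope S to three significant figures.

0.00726

A = b·y = 44.493 × 0.53 = 23.58 m²
Wide channel: R ≈ y = 0.53 m
S = (Q·n / (1·A·R^(2/3)))² = (87.7×0.015 / (1×23.58×0.6549))² = 0.007256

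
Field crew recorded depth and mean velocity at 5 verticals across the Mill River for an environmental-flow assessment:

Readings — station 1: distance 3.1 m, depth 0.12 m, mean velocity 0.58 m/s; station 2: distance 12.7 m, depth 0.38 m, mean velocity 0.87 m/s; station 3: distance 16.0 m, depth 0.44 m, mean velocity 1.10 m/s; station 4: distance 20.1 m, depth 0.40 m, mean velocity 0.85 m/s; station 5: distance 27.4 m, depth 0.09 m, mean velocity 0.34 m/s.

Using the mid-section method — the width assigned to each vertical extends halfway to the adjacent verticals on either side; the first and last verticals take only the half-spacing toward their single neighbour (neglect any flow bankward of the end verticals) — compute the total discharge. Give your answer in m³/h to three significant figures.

22700 m³/h

w_1 = (12.7 − 3.1)/2 = 4.8 m; q_1 = 0.58 × 0.12 × 4.8 = 0.3341 m³/s
w_2 = (16.0 − 3.1)/2 = 6.45 m; q_2 = 0.87 × 0.38 × 6.45 = 2.132 m³/s
w_3 = (20.1 − 12.7)/2 = 3.7 m; q_3 = 1.10 × 0.44 × 3.7 = 1.791 m³/s
w_4 = (27.4 − 16.0)/2 = 5.7 m; q_4 = 0.85 × 0.40 × 5.7 = 1.938 m³/s
w_5 = (27.4 − 20.1)/2 = 3.65 m; q_5 = 0.34 × 0.09 × 3.65 = 0.1117 m³/s
Q = Σ qᵢ = 6.307 m³/s
= 6.307 × 3600 = 22700 m³/h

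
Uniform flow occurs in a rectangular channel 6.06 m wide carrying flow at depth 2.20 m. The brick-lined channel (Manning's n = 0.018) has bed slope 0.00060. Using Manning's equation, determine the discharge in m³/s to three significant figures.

21.3 m³/s

A = b·y = 6.06 × 2.20 = 13.33 m²
P = b + 2y = 6.06 + 2×2.20 = 10.46 m
R = A/P = 13.33/10.46 = 1.275 m
Q = (1/n)·A·R^(2/3)·S^(1/2) = (1/0.018) × 13.33 × 1.275^(2/3) × 0.00060^(1/2) = 21.33 m³/s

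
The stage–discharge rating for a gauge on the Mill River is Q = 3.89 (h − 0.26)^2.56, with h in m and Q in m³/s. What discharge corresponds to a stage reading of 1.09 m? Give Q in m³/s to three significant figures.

2.41 m³/s

Q = 3.89 × (1.09 − 0.26)^2.56 = 3.89 × 0.83^2.56 = 2.414 m³/s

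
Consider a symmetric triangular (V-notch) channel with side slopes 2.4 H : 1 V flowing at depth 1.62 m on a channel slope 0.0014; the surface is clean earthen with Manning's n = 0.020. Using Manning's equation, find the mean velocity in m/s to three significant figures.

A = z·y² = 2.4×1.62² = 6.299 m²
P = 2y√(1+z²) = 2×1.62×√(1+2.4²) = 8.424 m
R = A/P = 6.299/8.424 = 0.7477 m
Q = (1/n)·A·R^(2/3)·S^(1/2) = (1/0.020) × 6.299 × 0.7477^(2/3) × 0.0014^(1/2) = 9.707 m³/s
V = Q/A = 9.707/6.299 = 1.541 m/s

1.54 m/s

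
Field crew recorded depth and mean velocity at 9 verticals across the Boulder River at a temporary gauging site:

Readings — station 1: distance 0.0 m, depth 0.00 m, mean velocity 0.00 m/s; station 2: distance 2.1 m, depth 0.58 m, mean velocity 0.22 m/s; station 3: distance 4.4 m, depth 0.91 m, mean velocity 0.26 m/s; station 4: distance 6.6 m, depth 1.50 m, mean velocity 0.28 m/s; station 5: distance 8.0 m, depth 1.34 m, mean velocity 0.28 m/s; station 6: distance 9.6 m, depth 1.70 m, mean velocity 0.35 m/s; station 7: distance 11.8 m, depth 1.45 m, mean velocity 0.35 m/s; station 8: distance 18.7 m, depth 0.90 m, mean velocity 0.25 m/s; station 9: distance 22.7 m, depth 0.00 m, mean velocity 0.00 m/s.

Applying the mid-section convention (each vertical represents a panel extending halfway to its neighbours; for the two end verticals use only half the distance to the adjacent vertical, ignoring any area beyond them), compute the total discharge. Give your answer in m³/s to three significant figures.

w_2 = (4.4 − 0.0)/2 = 2.2 m; q_2 = 0.22 × 0.58 × 2.2 = 0.2807 m³/s
w_3 = (6.6 − 2.1)/2 = 2.25 m; q_3 = 0.26 × 0.91 × 2.25 = 0.5324 m³/s
w_4 = (8.0 − 4.4)/2 = 1.8 m; q_4 = 0.28 × 1.50 × 1.8 = 0.7560 m³/s
w_5 = (9.6 − 6.6)/2 = 1.5 m; q_5 = 0.28 × 1.34 × 1.5 = 0.5628 m³/s
w_6 = (11.8 − 8.0)/2 = 1.9 m; q_6 = 0.35 × 1.70 × 1.9 = 1.131 m³/s
w_7 = (18.7 − 9.6)/2 = 4.55 m; q_7 = 0.35 × 1.45 × 4.55 = 2.309 m³/s
w_8 = (22.7 − 11.8)/2 = 5.45 m; q_8 = 0.25 × 0.90 × 5.45 = 1.226 m³/s
Stations 1, 9 contribute zero (depth or velocity is 0).
Q = Σ qᵢ = 6.798 m³/s

6.80 m³/s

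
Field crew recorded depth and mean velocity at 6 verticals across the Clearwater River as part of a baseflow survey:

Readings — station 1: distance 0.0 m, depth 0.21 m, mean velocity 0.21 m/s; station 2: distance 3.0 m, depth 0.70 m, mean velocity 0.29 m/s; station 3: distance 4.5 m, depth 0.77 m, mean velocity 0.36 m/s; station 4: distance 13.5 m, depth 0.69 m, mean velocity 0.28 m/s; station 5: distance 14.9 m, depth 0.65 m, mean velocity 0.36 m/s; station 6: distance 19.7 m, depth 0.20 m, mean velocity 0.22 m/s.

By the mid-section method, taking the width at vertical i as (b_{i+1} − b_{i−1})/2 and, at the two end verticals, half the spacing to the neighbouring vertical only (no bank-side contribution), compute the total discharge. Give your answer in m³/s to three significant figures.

3.81 m³/s

w_1 = (3.0 − 0.0)/2 = 1.5 m; q_1 = 0.21 × 0.21 × 1.5 = 0.06615 m³/s
w_2 = (4.5 − 0.0)/2 = 2.25 m; q_2 = 0.29 × 0.70 × 2.25 = 0.4568 m³/s
w_3 = (13.5 − 3.0)/2 = 5.25 m; q_3 = 0.36 × 0.77 × 5.25 = 1.455 m³/s
w_4 = (14.9 − 4.5)/2 = 5.2 m; q_4 = 0.28 × 0.69 × 5.2 = 1.005 m³/s
w_5 = (19.7 − 13.5)/2 = 3.1 m; q_5 = 0.36 × 0.65 × 3.1 = 0.7254 m³/s
w_6 = (19.7 − 14.9)/2 = 2.4 m; q_6 = 0.22 × 0.20 × 2.4 = 0.1056 m³/s
Q = Σ qᵢ = 3.814 m³/s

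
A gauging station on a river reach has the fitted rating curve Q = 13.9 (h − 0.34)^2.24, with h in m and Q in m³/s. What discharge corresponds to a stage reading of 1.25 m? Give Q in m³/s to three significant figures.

Q = 13.9 × (1.25 − 0.34)^2.24 = 13.9 × 0.91^2.24 = 11.25 m³/s

11.3 m³/s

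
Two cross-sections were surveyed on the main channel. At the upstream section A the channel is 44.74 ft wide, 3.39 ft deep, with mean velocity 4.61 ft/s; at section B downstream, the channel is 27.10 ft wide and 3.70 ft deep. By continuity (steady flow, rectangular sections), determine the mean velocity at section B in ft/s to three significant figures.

6.97 ft/s

Q = A₁V₁ = (44.74×3.39) × 4.61 = 699.2 ft³/s
A₂ = 27.10 × 3.70 = 100.3 ft²
V₂ = Q/A₂ = 699.2/100.3 = 6.973 ft/s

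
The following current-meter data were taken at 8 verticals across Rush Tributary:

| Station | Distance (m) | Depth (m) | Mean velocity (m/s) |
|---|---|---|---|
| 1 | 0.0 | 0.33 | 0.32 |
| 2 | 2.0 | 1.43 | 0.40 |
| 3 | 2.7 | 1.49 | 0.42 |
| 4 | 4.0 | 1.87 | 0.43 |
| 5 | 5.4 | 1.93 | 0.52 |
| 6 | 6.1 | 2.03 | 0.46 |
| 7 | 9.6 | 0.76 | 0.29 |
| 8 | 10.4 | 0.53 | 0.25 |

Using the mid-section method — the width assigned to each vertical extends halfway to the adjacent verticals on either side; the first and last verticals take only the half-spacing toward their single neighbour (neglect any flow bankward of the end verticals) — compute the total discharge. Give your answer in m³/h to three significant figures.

w_1 = (2.0 − 0.0)/2 = 1 m; q_1 = 0.32 × 0.33 × 1 = 0.1056 m³/s
w_2 = (2.7 − 0.0)/2 = 1.35 m; q_2 = 0.40 × 1.43 × 1.35 = 0.7722 m³/s
w_3 = (4.0 − 2.0)/2 = 1 m; q_3 = 0.42 × 1.49 × 1 = 0.6258 m³/s
w_4 = (5.4 − 2.7)/2 = 1.35 m; q_4 = 0.43 × 1.87 × 1.35 = 1.086 m³/s
w_5 = (6.1 − 4.0)/2 = 1.05 m; q_5 = 0.52 × 1.93 × 1.05 = 1.054 m³/s
w_6 = (9.6 − 5.4)/2 = 2.1 m; q_6 = 0.46 × 2.03 × 2.1 = 1.961 m³/s
w_7 = (10.4 − 6.1)/2 = 2.15 m; q_7 = 0.29 × 0.76 × 2.15 = 0.4739 m³/s
w_8 = (10.4 − 9.6)/2 = 0.4 m; q_8 = 0.25 × 0.53 × 0.4 = 0.05300 m³/s
Q = Σ qᵢ = 6.131 m³/s
= 6.131 × 3600 = 22070 m³/h

22100 m³/h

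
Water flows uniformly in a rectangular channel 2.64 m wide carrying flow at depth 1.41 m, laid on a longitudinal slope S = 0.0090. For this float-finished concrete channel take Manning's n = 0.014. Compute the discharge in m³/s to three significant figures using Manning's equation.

19.5 m³/s

A = b·y = 2.64 × 1.41 = 3.722 m²
P = b + 2y = 2.64 + 2×1.41 = 5.460 m
R = A/P = 3.722/5.460 = 0.6818 m
Q = (1/n)·A·R^(2/3)·S^(1/2) = (1/0.014) × 3.722 × 0.6818^(2/3) × 0.0090^(1/2) = 19.54 m³/s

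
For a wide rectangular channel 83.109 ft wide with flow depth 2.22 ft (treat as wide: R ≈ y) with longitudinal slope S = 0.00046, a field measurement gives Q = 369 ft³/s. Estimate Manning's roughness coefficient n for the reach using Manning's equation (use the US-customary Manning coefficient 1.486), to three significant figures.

0.0271

A = b·y = 83.109 × 2.22 = 184.5 ft²
Wide channel: R ≈ y = 2.22 ft
n = (1.486/Q)·A·R^(2/3)·S^(1/2) = (1.486/369) × 184.5 × 1.702 × 0.02145 = 0.02712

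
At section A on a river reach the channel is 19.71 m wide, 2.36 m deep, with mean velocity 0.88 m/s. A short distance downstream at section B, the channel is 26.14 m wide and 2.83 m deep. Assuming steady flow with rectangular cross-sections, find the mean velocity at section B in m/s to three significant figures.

0.553 m/s

Q = A₁V₁ = (19.71×2.36) × 0.88 = 40.93 m³/s
A₂ = 26.14 × 2.83 = 73.98 m²
V₂ = Q/A₂ = 40.93/73.98 = 0.5533 m/s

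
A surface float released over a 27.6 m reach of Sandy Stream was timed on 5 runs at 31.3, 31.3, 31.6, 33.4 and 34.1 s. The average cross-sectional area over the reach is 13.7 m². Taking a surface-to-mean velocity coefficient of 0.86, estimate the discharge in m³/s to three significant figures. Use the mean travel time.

10.1 m³/s

t̄ = (31.3 + 31.3 + 31.6 + 33.4 + 34.1) / 5 = 32.34 s
v_surface = L / t̄ = 27.6 / 32.34 = 0.8534 m/s
v_mean = 0.86 × 0.8534 = 0.7340 m/s
Q = A × v_mean = 13.7 × 0.7340 = 10.06 m³/s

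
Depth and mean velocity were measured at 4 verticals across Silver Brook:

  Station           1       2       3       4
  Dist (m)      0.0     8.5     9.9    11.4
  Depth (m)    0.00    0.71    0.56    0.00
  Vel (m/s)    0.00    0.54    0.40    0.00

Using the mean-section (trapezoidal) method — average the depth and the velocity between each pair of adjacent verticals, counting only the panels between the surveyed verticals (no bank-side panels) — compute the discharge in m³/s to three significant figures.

Panel 1-2: Δb = 8.5 m, d̄ = (0.00+0.71)/2 = 0.355, v̄ = (0.00+0.54)/2 = 0.27 → q = 8.5×0.355×0.27 = 0.8147 m³/s
Panel 2-3: Δb = 1.4 m, d̄ = (0.71+0.56)/2 = 0.635, v̄ = (0.54+0.40)/2 = 0.47 → q = 1.4×0.635×0.47 = 0.4178 m³/s
Panel 3-4: Δb = 1.5 m, d̄ = (0.56+0.00)/2 = 0.28, v̄ = (0.40+0.00)/2 = 0.2 → q = 1.5×0.28×0.2 = 0.08400 m³/s
Q = Σ q = 1.317 m³/s

1.32 m³/s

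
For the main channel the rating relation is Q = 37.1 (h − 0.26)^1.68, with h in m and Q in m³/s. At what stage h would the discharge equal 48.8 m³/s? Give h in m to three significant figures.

h − h₀ = (Q/C)^(1/b) = (48.8/37.1)^(1/1.68) = 1.177 m
h = 0.26 + 1.177 = 1.437 m

1.44 m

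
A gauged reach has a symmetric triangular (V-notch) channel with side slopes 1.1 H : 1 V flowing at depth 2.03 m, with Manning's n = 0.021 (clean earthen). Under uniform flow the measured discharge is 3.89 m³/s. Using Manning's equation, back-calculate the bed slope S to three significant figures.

A = z·y² = 1.1×2.03² = 4.533 m²
P = 2y√(1+z²) = 2×2.03×√(1+1.1²) = 6.036 m
R = A/P = 4.533/6.036 = 0.7510 m
S = (Q·n / (1·A·R^(2/3)))² = (3.89×0.021 / (1×4.533×0.8262))² = 0.0004757

0.000476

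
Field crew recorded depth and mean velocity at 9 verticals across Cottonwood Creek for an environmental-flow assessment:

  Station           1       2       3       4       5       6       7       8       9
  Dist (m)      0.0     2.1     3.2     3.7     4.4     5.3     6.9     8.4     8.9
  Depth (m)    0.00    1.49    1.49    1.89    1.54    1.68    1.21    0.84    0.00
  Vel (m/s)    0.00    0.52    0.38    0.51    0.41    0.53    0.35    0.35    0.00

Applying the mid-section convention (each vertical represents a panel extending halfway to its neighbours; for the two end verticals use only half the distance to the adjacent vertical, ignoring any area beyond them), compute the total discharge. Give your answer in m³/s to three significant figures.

w_2 = (3.2 − 0.0)/2 = 1.6 m; q_2 = 0.52 × 1.49 × 1.6 = 1.240 m³/s
w_3 = (3.7 − 2.1)/2 = 0.8 m; q_3 = 0.38 × 1.49 × 0.8 = 0.4530 m³/s
w_4 = (4.4 − 3.2)/2 = 0.6 m; q_4 = 0.51 × 1.89 × 0.6 = 0.5783 m³/s
w_5 = (5.3 − 3.7)/2 = 0.8 m; q_5 = 0.41 × 1.54 × 0.8 = 0.5051 m³/s
w_6 = (6.9 − 4.4)/2 = 1.25 m; q_6 = 0.53 × 1.68 × 1.25 = 1.113 m³/s
w_7 = (8.4 − 5.3)/2 = 1.55 m; q_7 = 0.35 × 1.21 × 1.55 = 0.6564 m³/s
w_8 = (8.9 − 6.9)/2 = 1 m; q_8 = 0.35 × 0.84 × 1 = 0.2940 m³/s
Stations 1, 9 contribute zero (depth or velocity is 0).
Q = Σ qᵢ = 4.840 m³/s

4.84 m³/s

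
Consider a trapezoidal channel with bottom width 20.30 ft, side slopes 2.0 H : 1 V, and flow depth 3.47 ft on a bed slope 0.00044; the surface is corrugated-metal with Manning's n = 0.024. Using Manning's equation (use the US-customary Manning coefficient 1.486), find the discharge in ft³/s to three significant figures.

234 ft³/s

A = (b + z·y)·y = (20.30 + 2.0×3.47)×3.47 = 94.52 ft²
P = b + 2y√(1+z²) = 20.30 + 2×3.47×√(1+2.0²) = 35.82 ft
R = A/P = 94.52/35.82 = 2.639 ft
Q = (1.486/n)·A·R^(2/3)·S^(1/2) = (1.486/0.024) × 94.52 × 2.639^(2/3) × 0.00044^(1/2) = 234.4 ft³/s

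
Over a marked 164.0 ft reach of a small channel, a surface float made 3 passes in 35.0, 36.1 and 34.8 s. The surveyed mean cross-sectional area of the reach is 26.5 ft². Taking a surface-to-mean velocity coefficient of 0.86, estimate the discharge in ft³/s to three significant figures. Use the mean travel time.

106 ft³/s

t̄ = (35.0 + 36.1 + 34.8) / 3 = 35.3 s
v_surface = L / t̄ = 164.0 / 35.3 = 4.646 ft/s
v_mean = 0.86 × 4.646 = 3.995 ft/s
Q = A × v_mean = 26.5 × 3.995 = 105.9 ft³/s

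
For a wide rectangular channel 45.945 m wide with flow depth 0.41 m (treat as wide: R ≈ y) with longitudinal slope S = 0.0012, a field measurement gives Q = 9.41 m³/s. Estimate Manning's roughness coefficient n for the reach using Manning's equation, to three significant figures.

0.0383

A = b·y = 45.945 × 0.41 = 18.84 m²
Wide channel: R ≈ y = 0.41 m
n = (1/Q)·A·R^(2/3)·S^(1/2) = (1/9.41) × 18.84 × 0.5519 × 0.03464 = 0.03827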